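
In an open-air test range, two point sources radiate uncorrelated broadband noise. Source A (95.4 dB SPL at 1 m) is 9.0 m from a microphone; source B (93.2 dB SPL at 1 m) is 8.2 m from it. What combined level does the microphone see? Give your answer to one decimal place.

78.7 dB SPL

At the listener: L_A = 95.4 − 20·log₁₀(9.0) = 76.32 dB; L_B = 93.2 − 20·log₁₀(8.2) = 74.92 dB.
Combined: 10·log₁₀(10^(76.32/10)+10^(74.92/10)) = 78.7 dB SPL.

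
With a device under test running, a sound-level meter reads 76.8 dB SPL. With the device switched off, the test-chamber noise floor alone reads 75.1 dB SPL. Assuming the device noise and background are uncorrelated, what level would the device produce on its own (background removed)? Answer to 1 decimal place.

71.9 dB SPL

Subtract intensities: L_src = 10·log₁₀(10^(L_total/10) − 10^(L_bg/10)).
L_src = 10·log₁₀(10^(76.8/10) − 10^(75.1/10)) = 10·log₁₀(15500000) = 71.9 dB SPL.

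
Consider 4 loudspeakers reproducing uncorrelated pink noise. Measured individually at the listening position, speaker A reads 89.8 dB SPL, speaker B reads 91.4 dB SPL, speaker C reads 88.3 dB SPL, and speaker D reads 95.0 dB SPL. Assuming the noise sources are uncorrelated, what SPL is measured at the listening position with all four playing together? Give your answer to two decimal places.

Uncorrelated sources add in intensity (power), not in dB.
L_total = 10·log₁₀(10^(89.8/10) + 10^(91.4/10) + 10^(88.3/10) + 10^(95.0/10)) = 10·log₁₀(6174000000) = 97.91 dB SPL.

97.91 dB SPL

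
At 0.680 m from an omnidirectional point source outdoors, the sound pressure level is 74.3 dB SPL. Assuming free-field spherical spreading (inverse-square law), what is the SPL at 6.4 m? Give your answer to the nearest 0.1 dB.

Inverse-square spreading gives ΔL = −20·log₁₀(d₂/d₁).
ΔL = −20·log₁₀(6.4/0.680) = -19.47 dB, so L₂ = 74.3 + (-19.47) = 54.8 dB SPL.

54.8 dB SPL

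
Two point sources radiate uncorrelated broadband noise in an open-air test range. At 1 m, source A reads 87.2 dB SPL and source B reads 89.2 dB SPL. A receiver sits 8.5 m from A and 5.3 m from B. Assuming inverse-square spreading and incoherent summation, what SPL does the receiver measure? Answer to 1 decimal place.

75.7 dB SPL

At the listener: L_A = 87.2 − 20·log₁₀(8.5) = 68.61 dB; L_B = 89.2 − 20·log₁₀(5.3) = 74.71 dB.
Combined: 10·log₁₀(10^(68.61/10)+10^(74.71/10)) = 75.7 dB SPL.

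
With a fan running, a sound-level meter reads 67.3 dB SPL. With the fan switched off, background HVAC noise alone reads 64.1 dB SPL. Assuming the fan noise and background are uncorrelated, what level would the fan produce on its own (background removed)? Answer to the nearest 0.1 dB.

Remove the background by subtracting linear intensities:
L_src = 10·log₁₀(10^(67.3/10) − 10^(64.1/10)) = 10·log₁₀(2800000) = 64.5 dB SPL.

64.5 dB SPL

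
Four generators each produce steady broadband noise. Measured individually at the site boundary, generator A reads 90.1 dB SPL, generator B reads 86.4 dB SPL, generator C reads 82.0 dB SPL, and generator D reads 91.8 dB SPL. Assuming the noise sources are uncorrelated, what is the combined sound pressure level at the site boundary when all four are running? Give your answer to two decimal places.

Add the sources as powers (linear), then convert back to dB:
L_total = 10·log₁₀(10^(90.1/10) + 10^(86.4/10) + 10^(82.0/10) + 10^(91.8/10)) = 10·log₁₀(3132000000) = 94.96 dB SPL.

94.96 dB SPL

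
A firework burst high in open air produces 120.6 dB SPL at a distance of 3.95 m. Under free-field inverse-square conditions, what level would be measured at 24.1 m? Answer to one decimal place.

104.9 dB SPL

For a point source in a free field, ΔL = −20·log₁₀(d₂/d₁).
ΔL = −20·log₁₀(24.1/3.95) = -15.71 dB, so L₂ = 120.6 + (-15.71) = 104.9 dB SPL.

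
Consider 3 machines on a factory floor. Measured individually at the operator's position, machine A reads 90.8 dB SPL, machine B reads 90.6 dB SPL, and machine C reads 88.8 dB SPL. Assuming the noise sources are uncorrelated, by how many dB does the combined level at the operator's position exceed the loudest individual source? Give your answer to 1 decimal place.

Add the sources as powers (linear), then convert back to dB:
L_total = 10·log₁₀(10^(90.8/10) + 10^(90.6/10) + 10^(88.8/10)) = 94.93 dB SPL.
Excess over the loudest (90.8 dB): 94.93 − 90.8 = 4.1 dB.

4.1 dB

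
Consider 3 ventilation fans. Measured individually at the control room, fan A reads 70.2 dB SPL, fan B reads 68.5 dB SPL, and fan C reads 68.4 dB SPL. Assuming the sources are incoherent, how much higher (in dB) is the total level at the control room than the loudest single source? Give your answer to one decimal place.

Uncorrelated sources add in intensity (power), not in dB.
L_total = 10·log₁₀(10^(70.2/10) + 10^(68.5/10) + 10^(68.4/10)) = 73.89 dB SPL.
Excess over the loudest (70.2 dB): 73.89 − 70.2 = 3.7 dB.

3.7 dB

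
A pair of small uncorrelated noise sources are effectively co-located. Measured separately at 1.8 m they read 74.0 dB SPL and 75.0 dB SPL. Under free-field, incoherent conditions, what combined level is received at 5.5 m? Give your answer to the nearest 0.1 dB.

Combined at 1.8 m: 10·log₁₀(10^(74.0/10)+10^(75.0/10)) = 77.54 dB SPL.
Then apply −20·log₁₀(5.5/1.8) = -9.70 dB → 67.8 dB SPL.

67.8 dB SPL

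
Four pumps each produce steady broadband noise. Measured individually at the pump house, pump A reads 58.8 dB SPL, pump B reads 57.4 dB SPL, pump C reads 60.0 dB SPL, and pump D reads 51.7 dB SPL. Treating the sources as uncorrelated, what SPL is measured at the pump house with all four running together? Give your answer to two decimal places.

63.90 dB SPL

Uncorrelated sources add in intensity (power), not in dB.
L_total = 10·log₁₀(10^(58.8/10) + 10^(57.4/10) + 10^(60.0/10) + 10^(51.7/10)) = 10·log₁₀(2456000) = 63.90 dB SPL.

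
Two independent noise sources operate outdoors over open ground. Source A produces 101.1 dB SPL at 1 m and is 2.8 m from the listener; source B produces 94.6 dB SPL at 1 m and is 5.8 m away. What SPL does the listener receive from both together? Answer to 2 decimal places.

At the listener: L_A = 101.1 − 20·log₁₀(2.8) = 92.157 dB; L_B = 94.6 − 20·log₁₀(5.8) = 79.331 dB.
Combined: 10·log₁₀(10^(92.157/10)+10^(79.331/10)) = 92.38 dB SPL.

92.38 dB SPL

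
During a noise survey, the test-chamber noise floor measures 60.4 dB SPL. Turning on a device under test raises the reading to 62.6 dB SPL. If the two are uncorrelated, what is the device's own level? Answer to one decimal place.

Background correction is a power subtraction:
L_src = 10·log₁₀(10^(62.6/10) − 10^(60.4/10)) = 10·log₁₀(723200) = 58.6 dB SPL.

58.6 dB SPL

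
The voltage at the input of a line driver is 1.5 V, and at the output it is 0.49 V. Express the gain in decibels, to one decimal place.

For a voltage ratio, dB = 20·log₁₀(V₂/V₁).
20·log₁₀(0.49/1.5) = 20·log₁₀(0.3267) = -9.7 dB.

-9.7 dB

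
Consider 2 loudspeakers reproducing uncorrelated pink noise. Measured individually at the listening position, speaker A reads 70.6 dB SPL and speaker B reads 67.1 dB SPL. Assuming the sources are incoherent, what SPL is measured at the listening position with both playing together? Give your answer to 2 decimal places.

Uncorrelated sources add in intensity (power), not in dB.
L_total = 10·log₁₀(10^(70.6/10) + 10^(67.1/10)) = 10·log₁₀(16610000) = 72.20 dB SPL.

72.20 dB SPL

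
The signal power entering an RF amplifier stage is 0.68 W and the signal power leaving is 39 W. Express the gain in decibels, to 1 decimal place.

Power is a power quantity, so gain = 10·log₁₀(P_out/P_in).
10·log₁₀(39/0.68) = 10·log₁₀(57.35) = 17.6 dB.

17.6 dB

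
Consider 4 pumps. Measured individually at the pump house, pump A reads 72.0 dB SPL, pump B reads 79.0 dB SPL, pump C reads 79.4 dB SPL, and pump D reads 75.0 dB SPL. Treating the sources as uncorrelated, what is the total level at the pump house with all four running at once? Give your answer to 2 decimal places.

Incoherent sources sum as intensities:
L_total = 10·log₁₀(10^(72.0/10) + 10^(79.0/10) + 10^(79.4/10) + 10^(75.0/10)) = 10·log₁₀(214000000) = 83.30 dB SPL.

83.30 dB SPL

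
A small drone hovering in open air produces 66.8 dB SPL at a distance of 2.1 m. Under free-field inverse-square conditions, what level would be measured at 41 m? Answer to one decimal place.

Inverse-square spreading gives ΔL = −20·log₁₀(d₂/d₁).
ΔL = −20·log₁₀(41/2.1) = -25.81 dB, so L₂ = 66.8 + (-25.81) = 41.0 dB SPL.

41.0 dB SPL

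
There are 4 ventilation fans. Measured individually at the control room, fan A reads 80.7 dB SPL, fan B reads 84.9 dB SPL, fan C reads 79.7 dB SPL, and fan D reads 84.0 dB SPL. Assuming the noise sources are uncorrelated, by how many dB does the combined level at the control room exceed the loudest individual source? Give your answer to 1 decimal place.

Add the sources as powers (linear), then convert back to dB:
L_total = 10·log₁₀(10^(80.7/10) + 10^(84.9/10) + 10^(79.7/10) + 10^(84.0/10)) = 88.87 dB SPL.
Excess over the loudest (84.9 dB): 88.87 − 84.9 = 4.0 dB.

4.0 dB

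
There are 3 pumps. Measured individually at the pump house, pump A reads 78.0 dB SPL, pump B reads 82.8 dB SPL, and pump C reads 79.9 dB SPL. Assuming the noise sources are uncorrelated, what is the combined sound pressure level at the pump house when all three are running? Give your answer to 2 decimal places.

85.46 dB SPL

Add the sources as powers (linear), then convert back to dB:
L_total = 10·log₁₀(10^(78.0/10) + 10^(82.8/10) + 10^(79.9/10)) = 10·log₁₀(351400000) = 85.46 dB SPL.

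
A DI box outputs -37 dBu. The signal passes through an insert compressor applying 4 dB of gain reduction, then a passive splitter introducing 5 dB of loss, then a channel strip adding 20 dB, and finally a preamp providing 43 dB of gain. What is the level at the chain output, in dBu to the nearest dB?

+17 dBu

In dB, series stages simply add:
-37 − 4 − 5 + 20 + 43 = +17 dBu.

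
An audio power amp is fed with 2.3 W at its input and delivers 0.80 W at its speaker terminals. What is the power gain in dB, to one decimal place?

-4.6 dB

Power is a power quantity, so gain = 10·log₁₀(P_out/P_in).
10·log₁₀(0.80/2.3) = 10·log₁₀(0.3478) = -4.6 dB.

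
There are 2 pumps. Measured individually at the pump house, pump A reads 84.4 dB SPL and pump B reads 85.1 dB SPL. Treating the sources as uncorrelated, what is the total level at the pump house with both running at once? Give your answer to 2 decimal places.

87.77 dB SPL

Uncorrelated sources add in intensity (power), not in dB.
L_total = 10·log₁₀(10^(84.4/10) + 10^(85.1/10)) = 10·log₁₀(599000000) = 87.77 dB SPL.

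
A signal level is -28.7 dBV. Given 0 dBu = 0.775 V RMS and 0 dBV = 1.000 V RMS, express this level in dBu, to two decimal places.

-26.49 dBu

The offset between the scales is 20·log₁₀(0.775/1.000) = −2.214 dB.
So dBu = -28.7 + 2.214 = -26.49 dBu.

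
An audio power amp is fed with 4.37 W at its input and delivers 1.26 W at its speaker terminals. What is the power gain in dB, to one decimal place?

Power ratio → dB uses the 10·log₁₀ form:
10·log₁₀(1.26/4.37) = 10·log₁₀(0.2883) = -5.4 dB.

-5.4 dB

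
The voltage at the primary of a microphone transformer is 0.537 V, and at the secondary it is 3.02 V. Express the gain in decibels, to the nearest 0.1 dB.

Voltage ratio → dB uses the 20·log₁₀ form:
20·log₁₀(3.02/0.537) = 20·log₁₀(5.624) = 15.0 dB.

15.0 dB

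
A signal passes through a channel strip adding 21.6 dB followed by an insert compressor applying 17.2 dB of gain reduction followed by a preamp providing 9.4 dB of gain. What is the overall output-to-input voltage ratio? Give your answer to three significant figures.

Net gain = 21.6 + (−17.2) + 9.4 = 13.8 dB.
Voltage ratio = 10^(13.8/20) = 4.90.

4.90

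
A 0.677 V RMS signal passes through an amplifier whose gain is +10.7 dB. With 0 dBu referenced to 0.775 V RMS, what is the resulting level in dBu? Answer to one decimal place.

+9.5 dBu

Input level: 20·log₁₀(0.677/0.775) = -1.17 dBu.
Output: -1.17 + 10.7 = +9.5 dBu.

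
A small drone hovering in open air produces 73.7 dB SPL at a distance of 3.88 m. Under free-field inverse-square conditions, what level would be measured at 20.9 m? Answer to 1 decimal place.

59.1 dB SPL

Free-field point source: level drops by 20·log₁₀ of the distance ratio.
ΔL = −20·log₁₀(20.9/3.88) = -14.63 dB, so L₂ = 73.7 + (-14.63) = 59.1 dB SPL.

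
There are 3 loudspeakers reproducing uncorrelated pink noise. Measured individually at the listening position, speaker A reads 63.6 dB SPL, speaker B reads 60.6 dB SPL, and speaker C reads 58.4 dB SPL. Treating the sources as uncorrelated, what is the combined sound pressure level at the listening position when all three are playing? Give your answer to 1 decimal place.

66.2 dB SPL

Incoherent sources sum as intensities:
L_total = 10·log₁₀(10^(63.6/10) + 10^(60.6/10) + 10^(58.4/10)) = 10·log₁₀(4131000) = 66.2 dB SPL.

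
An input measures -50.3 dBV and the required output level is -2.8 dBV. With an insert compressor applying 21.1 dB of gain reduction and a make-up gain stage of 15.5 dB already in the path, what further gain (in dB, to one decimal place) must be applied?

The required make-up gain is the shortfall in the dB sum.
G = -2.8 − (-50.3) + 21.1 − 15.5 = 53.1 dB.

53.1 dB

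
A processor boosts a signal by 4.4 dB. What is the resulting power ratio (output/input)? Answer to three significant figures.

Power ratio = 10^(dB/10).
10^(4.4/10) = 10^(0.4400) = 2.75.

2.75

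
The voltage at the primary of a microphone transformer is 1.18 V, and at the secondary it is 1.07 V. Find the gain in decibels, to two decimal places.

-0.85 dB

Voltage is an amplitude quantity, so gain = 20·log₁₀(V_out/V_in).
20·log₁₀(1.07/1.18) = 20·log₁₀(0.9068) = -0.85 dB.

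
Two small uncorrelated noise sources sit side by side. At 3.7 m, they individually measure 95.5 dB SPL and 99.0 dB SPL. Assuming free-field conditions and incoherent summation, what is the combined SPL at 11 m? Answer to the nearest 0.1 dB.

91.1 dB SPL

Combined at 3.7 m: 10·log₁₀(10^(95.5/10)+10^(99.0/10)) = 100.60 dB SPL.
Then apply −20·log₁₀(11/3.7) = -9.46 dB → 91.1 dB SPL.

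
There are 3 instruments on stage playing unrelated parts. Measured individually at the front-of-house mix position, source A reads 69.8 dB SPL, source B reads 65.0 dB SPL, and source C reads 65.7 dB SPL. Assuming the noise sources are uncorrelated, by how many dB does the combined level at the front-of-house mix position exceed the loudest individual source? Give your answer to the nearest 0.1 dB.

2.4 dB

Uncorrelated sources add in intensity (power), not in dB.
L_total = 10·log₁₀(10^(69.8/10) + 10^(65.0/10) + 10^(65.7/10)) = 72.16 dB SPL.
Excess over the loudest (69.8 dB): 72.16 − 69.8 = 2.4 dB.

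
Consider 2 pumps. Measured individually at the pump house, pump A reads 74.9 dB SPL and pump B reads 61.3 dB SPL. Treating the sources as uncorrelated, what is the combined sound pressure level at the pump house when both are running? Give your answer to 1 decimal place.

Incoherent sources sum as intensities:
L_total = 10·log₁₀(10^(74.9/10) + 10^(61.3/10)) = 10·log₁₀(32250000) = 75.1 dB SPL.

75.1 dB SPL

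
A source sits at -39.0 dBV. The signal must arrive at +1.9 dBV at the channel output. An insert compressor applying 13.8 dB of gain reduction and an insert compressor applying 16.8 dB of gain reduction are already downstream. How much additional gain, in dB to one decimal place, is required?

The required make-up gain is the shortfall in the dB sum.
G = +1.9 − (-39.0) + 13.8 + 16.8 = 71.5 dB.

71.5 dB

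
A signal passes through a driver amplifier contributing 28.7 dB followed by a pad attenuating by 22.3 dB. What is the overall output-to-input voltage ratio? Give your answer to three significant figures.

2.09

Net gain = 28.7 + (−22.3) = 6.4 dB.
Voltage ratio = 10^(6.4/20) = 2.09.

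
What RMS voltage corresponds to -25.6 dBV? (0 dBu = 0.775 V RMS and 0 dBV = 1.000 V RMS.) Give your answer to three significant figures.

0.0525 V

V = 1.000 V × 10^(-25.6/20).
= 1.000 × 0.05248 = 0.0525 V.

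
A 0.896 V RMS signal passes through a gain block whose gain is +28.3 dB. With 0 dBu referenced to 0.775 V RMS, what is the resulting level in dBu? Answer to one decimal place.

+29.6 dBu

Input level: 20·log₁₀(0.896/0.775) = 1.26 dBu.
Output: 1.26 + 28.3 = +29.6 dBu.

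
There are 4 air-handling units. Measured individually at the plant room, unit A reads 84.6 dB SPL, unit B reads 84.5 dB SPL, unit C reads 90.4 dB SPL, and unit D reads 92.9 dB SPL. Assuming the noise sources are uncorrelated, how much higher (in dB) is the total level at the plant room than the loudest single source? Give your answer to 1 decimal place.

2.7 dB

Add the sources as powers (linear), then convert back to dB:
L_total = 10·log₁₀(10^(84.6/10) + 10^(84.5/10) + 10^(90.4/10) + 10^(92.9/10)) = 95.58 dB SPL.
Excess over the loudest (92.9 dB): 95.58 − 92.9 = 2.7 dB.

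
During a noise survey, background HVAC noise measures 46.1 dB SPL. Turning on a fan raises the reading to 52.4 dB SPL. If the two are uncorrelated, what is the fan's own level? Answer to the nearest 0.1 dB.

Remove the background by subtracting linear intensities:
L_src = 10·log₁₀(10^(52.4/10) − 10^(46.1/10)) = 10·log₁₀(133000) = 51.2 dB SPL.

51.2 dB SPL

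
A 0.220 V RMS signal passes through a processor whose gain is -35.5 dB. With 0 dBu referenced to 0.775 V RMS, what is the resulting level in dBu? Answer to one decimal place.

Input level: 20·log₁₀(0.220/0.775) = -10.94 dBu.
Output: -10.94 − 35.5 = -46.4 dBu.

-46.4 dBu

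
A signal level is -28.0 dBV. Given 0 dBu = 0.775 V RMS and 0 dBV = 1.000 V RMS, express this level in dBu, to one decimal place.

-25.8 dBu

The offset between the scales is 20·log₁₀(0.775/1.000) = −2.214 dB.
So dBu = -28.0 + 2.214 = -25.8 dBu.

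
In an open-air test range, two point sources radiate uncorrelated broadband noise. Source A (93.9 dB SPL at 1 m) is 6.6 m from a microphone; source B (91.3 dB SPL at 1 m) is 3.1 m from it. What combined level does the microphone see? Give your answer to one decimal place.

82.9 dB SPL

At the listener: L_A = 93.9 − 20·log₁₀(6.6) = 77.51 dB; L_B = 91.3 − 20·log₁₀(3.1) = 81.47 dB.
Combined: 10·log₁₀(10^(77.51/10)+10^(81.47/10)) = 82.9 dB SPL.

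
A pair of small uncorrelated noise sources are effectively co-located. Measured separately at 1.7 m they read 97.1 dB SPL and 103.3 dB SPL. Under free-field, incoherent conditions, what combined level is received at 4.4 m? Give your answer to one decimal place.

96.0 dB SPL

Combined at 1.7 m: 10·log₁₀(10^(97.1/10)+10^(103.3/10)) = 104.23 dB SPL.
Then apply −20·log₁₀(4.4/1.7) = -8.26 dB → 96.0 dB SPL.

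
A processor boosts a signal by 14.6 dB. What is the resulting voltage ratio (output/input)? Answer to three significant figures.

5.37

Voltage ratio = 10^(dB/20).
10^(14.6/20) = 10^(0.7300) = 5.37.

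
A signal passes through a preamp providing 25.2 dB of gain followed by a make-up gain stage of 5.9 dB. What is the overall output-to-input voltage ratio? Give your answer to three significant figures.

Net gain = 25.2 + 5.9 = 31.1 dB.
Voltage ratio = 10^(31.1/20) = 35.9.

35.9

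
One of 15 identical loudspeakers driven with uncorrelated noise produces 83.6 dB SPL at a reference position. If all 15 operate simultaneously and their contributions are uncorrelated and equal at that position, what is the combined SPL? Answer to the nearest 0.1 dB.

15 equal incoherent sources raise the level by 10·log₁₀(15) = 11.76 dB.
L_total = 83.6 + 11.76 = 95.4 dB SPL.

95.4 dB SPL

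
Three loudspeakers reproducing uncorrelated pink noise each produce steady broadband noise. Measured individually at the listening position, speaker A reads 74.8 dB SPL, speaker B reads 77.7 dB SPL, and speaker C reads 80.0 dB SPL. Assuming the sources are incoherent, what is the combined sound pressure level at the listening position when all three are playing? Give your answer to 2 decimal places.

Add the sources as powers (linear), then convert back to dB:
L_total = 10·log₁₀(10^(74.8/10) + 10^(77.7/10) + 10^(80.0/10)) = 10·log₁₀(189100000) = 82.77 dB SPL.

82.77 dB SPL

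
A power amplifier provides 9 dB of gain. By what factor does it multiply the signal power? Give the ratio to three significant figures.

Power ratio = 10^(dB/10).
10^(9/10) = 10^(0.9000) = 7.94.

7.94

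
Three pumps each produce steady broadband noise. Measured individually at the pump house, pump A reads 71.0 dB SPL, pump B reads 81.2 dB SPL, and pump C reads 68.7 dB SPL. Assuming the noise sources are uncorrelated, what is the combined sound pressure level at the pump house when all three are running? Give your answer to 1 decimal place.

81.8 dB SPL

Uncorrelated sources add in intensity (power), not in dB.
L_total = 10·log₁₀(10^(71.0/10) + 10^(81.2/10) + 10^(68.7/10)) = 10·log₁₀(151800000) = 81.8 dB SPL.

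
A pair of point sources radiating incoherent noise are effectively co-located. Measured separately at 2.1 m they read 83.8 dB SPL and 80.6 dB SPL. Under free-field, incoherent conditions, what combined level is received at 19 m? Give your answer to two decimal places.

66.37 dB SPL

Combined at 2.1 m: 10·log₁₀(10^(83.8/10)+10^(80.6/10)) = 85.499 dB SPL.
Then apply −20·log₁₀(19/2.1) = -19.131 dB → 66.37 dB SPL.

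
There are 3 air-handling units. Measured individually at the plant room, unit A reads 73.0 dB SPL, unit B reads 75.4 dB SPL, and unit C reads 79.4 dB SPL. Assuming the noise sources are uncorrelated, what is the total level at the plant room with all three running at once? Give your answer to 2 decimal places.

81.51 dB SPL

Incoherent sources sum as intensities:
L_total = 10·log₁₀(10^(73.0/10) + 10^(75.4/10) + 10^(79.4/10)) = 10·log₁₀(141700000) = 81.51 dB SPL.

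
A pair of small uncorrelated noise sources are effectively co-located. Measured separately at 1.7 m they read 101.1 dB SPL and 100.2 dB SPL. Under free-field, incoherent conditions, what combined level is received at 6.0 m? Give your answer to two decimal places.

Combined at 1.7 m: 10·log₁₀(10^(101.1/10)+10^(100.2/10)) = 103.684 dB SPL.
Then apply −20·log₁₀(6.0/1.7) = -10.954 dB → 92.73 dB SPL.

92.73 dB SPL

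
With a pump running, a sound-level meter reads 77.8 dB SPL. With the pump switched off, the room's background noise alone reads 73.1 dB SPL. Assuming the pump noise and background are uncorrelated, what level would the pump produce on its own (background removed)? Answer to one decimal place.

Subtract intensities: L_src = 10·log₁₀(10^(L_total/10) − 10^(L_bg/10)).
L_src = 10·log₁₀(10^(77.8/10) − 10^(73.1/10)) = 10·log₁₀(39840000) = 76.0 dB SPL.

76.0 dB SPL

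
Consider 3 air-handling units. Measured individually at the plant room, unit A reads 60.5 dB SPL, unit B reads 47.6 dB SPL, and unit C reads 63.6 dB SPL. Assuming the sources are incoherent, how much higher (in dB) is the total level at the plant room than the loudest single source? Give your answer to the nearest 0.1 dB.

Add the sources as powers (linear), then convert back to dB:
L_total = 10·log₁₀(10^(60.5/10) + 10^(47.6/10) + 10^(63.6/10)) = 65.40 dB SPL.
Excess over the loudest (63.6 dB): 65.40 − 63.6 = 1.8 dB.

1.8 dB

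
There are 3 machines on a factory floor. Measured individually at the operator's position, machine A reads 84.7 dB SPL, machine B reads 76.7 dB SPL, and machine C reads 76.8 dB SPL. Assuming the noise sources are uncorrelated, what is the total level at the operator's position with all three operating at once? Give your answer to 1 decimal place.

Incoherent sources sum as intensities:
L_total = 10·log₁₀(10^(84.7/10) + 10^(76.7/10) + 10^(76.8/10)) = 10·log₁₀(389800000) = 85.9 dB SPL.

85.9 dB SPL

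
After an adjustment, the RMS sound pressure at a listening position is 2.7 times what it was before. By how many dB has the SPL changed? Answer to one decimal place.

8.6 dB

Sound pressure is an amplitude quantity: ΔL = 20·log₁₀(p₂/p₁).
20·log₁₀(2.7) = 8.6 dB.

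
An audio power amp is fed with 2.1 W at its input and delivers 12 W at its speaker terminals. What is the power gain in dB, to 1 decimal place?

Power is a power quantity, so gain = 10·log₁₀(P_out/P_in).
10·log₁₀(12/2.1) = 10·log₁₀(5.714) = 7.6 dB.

7.6 dB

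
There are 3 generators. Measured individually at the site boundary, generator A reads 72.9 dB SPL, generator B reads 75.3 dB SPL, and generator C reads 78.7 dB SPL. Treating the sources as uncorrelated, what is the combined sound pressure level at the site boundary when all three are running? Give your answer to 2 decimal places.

Uncorrelated sources add in intensity (power), not in dB.
L_total = 10·log₁₀(10^(72.9/10) + 10^(75.3/10) + 10^(78.7/10)) = 10·log₁₀(127500000) = 81.06 dB SPL.

81.06 dB SPL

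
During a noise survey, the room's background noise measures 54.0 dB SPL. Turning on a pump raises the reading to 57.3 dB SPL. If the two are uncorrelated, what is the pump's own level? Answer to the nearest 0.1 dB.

Remove the background by subtracting linear intensities:
L_src = 10·log₁₀(10^(57.3/10) − 10^(54.0/10)) = 10·log₁₀(285800) = 54.6 dB SPL.

54.6 dB SPL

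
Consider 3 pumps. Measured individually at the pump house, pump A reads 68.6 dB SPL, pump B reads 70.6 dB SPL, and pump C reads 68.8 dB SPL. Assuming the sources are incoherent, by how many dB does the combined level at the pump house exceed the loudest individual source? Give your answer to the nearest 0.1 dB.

3.6 dB

Add the sources as powers (linear), then convert back to dB:
L_total = 10·log₁₀(10^(68.6/10) + 10^(70.6/10) + 10^(68.8/10)) = 74.20 dB SPL.
Excess over the loudest (70.6 dB): 74.20 − 70.6 = 3.6 dB.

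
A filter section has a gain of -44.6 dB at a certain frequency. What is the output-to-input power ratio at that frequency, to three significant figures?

0.0000347

Power ratio = 10^(dB/10).
10^(-44.6/10) = 10^(-4.460) = 0.0000347.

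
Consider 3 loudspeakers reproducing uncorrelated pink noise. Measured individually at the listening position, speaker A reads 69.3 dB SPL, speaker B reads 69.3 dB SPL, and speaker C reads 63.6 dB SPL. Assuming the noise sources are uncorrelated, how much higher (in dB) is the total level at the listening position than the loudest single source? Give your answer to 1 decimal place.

3.6 dB

Uncorrelated sources add in intensity (power), not in dB.
L_total = 10·log₁₀(10^(69.3/10) + 10^(69.3/10) + 10^(63.6/10)) = 72.86 dB SPL.
Excess over the loudest (69.3 dB): 72.86 − 69.3 = 3.6 dB.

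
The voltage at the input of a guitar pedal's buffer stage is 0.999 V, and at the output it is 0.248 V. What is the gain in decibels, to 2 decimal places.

Voltage ratio → dB uses the 20·log₁₀ form:
20·log₁₀(0.248/0.999) = 20·log₁₀(0.2482) = -12.10 dB.

-12.10 dB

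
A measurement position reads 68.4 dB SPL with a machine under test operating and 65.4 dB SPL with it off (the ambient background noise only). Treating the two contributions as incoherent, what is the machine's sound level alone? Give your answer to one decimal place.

65.4 dB SPL

Remove the background by subtracting linear intensities:
L_src = 10·log₁₀(10^(68.4/10) − 10^(65.4/10)) = 10·log₁₀(3451000) = 65.4 dB SPL.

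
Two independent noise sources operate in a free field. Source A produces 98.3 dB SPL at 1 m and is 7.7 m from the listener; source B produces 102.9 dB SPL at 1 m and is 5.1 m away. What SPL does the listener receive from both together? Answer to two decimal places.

At the listener: L_A = 98.3 − 20·log₁₀(7.7) = 80.570 dB; L_B = 102.9 − 20·log₁₀(5.1) = 88.749 dB.
Combined: 10·log₁₀(10^(80.570/10)+10^(88.749/10)) = 89.36 dB SPL.

89.36 dB SPL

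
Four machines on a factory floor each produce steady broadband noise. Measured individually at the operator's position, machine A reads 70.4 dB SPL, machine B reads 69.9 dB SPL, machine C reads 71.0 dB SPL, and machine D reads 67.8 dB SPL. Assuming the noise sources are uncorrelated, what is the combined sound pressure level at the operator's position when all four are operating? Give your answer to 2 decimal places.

Uncorrelated sources add in intensity (power), not in dB.
L_total = 10·log₁₀(10^(70.4/10) + 10^(69.9/10) + 10^(71.0/10) + 10^(67.8/10)) = 10·log₁₀(39350000) = 75.95 dB SPL.

75.95 dB SPL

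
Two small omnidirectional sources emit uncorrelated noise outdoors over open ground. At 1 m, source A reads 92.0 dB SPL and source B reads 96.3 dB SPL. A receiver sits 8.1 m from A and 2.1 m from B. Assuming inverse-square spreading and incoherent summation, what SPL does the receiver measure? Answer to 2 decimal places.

At the listener: L_A = 92.0 − 20·log₁₀(8.1) = 73.830 dB; L_B = 96.3 − 20·log₁₀(2.1) = 89.856 dB.
Combined: 10·log₁₀(10^(73.830/10)+10^(89.856/10)) = 89.96 dB SPL.

89.96 dB SPL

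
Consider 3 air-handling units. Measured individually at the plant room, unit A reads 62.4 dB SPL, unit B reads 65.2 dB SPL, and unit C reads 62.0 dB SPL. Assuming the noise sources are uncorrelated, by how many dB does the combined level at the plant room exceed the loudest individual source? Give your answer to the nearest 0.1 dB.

3.0 dB

Incoherent sources sum as intensities:
L_total = 10·log₁₀(10^(62.4/10) + 10^(65.2/10) + 10^(62.0/10)) = 68.22 dB SPL.
Excess over the loudest (65.2 dB): 68.22 − 65.2 = 3.0 dB.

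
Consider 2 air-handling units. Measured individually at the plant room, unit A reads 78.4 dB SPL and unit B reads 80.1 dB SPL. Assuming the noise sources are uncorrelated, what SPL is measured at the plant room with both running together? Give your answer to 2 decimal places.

82.34 dB SPL

Uncorrelated sources add in intensity (power), not in dB.
L_total = 10·log₁₀(10^(78.4/10) + 10^(80.1/10)) = 10·log₁₀(171500000) = 82.34 dB SPL.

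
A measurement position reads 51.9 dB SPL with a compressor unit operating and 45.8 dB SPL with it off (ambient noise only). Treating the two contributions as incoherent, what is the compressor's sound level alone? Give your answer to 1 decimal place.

Subtract intensities: L_src = 10·log₁₀(10^(L_total/10) − 10^(L_bg/10)).
L_src = 10·log₁₀(10^(51.9/10) − 10^(45.8/10)) = 10·log₁₀(116900) = 50.7 dB SPL.

50.7 dB SPL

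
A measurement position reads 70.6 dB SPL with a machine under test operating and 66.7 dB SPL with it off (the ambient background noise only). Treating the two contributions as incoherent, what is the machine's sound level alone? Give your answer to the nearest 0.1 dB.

68.3 dB SPL

Remove the background by subtracting linear intensities:
L_src = 10·log₁₀(10^(70.6/10) − 10^(66.7/10)) = 10·log₁₀(6804000) = 68.3 dB SPL.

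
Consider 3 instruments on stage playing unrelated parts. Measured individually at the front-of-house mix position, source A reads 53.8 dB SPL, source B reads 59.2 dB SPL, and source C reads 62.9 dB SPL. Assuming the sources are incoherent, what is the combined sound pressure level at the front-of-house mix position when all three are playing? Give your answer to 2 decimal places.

64.80 dB SPL

Add the sources as powers (linear), then convert back to dB:
L_total = 10·log₁₀(10^(53.8/10) + 10^(59.2/10) + 10^(62.9/10)) = 10·log₁₀(3021000) = 64.80 dB SPL.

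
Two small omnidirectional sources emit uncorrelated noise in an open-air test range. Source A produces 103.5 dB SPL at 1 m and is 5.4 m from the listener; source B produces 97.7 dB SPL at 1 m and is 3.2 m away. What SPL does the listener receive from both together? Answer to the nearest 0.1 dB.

91.3 dB SPL

At the listener: L_A = 103.5 − 20·log₁₀(5.4) = 88.85 dB; L_B = 97.7 − 20·log₁₀(3.2) = 87.60 dB.
Combined: 10·log₁₀(10^(88.85/10)+10^(87.60/10)) = 91.3 dB SPL.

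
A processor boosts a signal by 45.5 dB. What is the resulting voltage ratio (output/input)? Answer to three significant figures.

188

Voltage ratio = 10^(dB/20).
10^(45.5/20) = 10^(2.275) = 188.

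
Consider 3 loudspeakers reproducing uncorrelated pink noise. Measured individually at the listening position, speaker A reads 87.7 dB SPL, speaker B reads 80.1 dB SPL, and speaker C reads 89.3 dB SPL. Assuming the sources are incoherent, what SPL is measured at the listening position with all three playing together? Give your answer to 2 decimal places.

Uncorrelated sources add in intensity (power), not in dB.
L_total = 10·log₁₀(10^(87.7/10) + 10^(80.1/10) + 10^(89.3/10)) = 10·log₁₀(1542000000) = 91.88 dB SPL.

91.88 dB SPL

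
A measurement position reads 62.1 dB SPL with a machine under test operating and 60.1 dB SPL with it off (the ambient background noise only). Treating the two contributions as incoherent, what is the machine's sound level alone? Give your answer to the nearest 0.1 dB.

57.8 dB SPL

Subtract intensities: L_src = 10·log₁₀(10^(L_total/10) − 10^(L_bg/10)).
L_src = 10·log₁₀(10^(62.1/10) − 10^(60.1/10)) = 10·log₁₀(598500) = 57.8 dB SPL.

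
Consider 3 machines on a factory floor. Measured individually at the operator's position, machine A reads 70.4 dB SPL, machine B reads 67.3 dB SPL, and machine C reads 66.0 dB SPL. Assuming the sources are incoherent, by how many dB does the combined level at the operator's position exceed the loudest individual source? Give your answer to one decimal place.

Add the sources as powers (linear), then convert back to dB:
L_total = 10·log₁₀(10^(70.4/10) + 10^(67.3/10) + 10^(66.0/10)) = 73.08 dB SPL.
Excess over the loudest (70.4 dB): 73.08 − 70.4 = 2.7 dB.

2.7 dB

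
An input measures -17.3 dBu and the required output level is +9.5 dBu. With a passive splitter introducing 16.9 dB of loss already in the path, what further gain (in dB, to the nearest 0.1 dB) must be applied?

43.7 dB

The required make-up gain is the shortfall in the dB sum.
G = +9.5 − (-17.3) + 16.9 = 43.7 dB.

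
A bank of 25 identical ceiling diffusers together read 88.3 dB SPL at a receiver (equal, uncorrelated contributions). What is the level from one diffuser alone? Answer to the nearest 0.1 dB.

25 equal incoherent sources add 10·log₁₀(25) = 13.98 dB over one source.
L_one = 88.3 − 13.98 = 74.3 dB SPL.

74.3 dB SPL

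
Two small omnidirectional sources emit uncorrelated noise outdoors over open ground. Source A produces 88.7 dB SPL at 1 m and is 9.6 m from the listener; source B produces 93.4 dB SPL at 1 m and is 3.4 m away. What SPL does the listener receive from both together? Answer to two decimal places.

At the listener: L_A = 88.7 − 20·log₁₀(9.6) = 69.055 dB; L_B = 93.4 − 20·log₁₀(3.4) = 82.770 dB.
Combined: 10·log₁₀(10^(69.055/10)+10^(82.770/10)) = 82.95 dB SPL.

82.95 dB SPL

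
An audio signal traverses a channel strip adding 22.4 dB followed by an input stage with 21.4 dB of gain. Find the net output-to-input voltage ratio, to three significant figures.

Net gain = 22.4 + 21.4 = 43.8 dB.
Voltage ratio = 10^(43.8/20) = 155.

155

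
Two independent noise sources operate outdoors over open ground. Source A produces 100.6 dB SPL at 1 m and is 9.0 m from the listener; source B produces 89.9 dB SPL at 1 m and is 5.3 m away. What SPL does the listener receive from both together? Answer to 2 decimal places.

At the listener: L_A = 100.6 − 20·log₁₀(9.0) = 81.515 dB; L_B = 89.9 − 20·log₁₀(5.3) = 75.414 dB.
Combined: 10·log₁₀(10^(81.515/10)+10^(75.414/10)) = 82.47 dB SPL.

82.47 dB SPL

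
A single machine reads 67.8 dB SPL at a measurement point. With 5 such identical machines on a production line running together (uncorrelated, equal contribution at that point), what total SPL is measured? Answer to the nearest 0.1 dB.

74.8 dB SPL

5 equal incoherent sources raise the level by 10·log₁₀(5) = 6.99 dB.
L_total = 67.8 + 6.99 = 74.8 dB SPL.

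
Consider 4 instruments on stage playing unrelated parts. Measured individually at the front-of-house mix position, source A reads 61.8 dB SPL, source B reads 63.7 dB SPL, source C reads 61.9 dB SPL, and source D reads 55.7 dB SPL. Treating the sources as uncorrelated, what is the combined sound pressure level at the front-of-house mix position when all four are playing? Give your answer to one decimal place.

67.6 dB SPL

Uncorrelated sources add in intensity (power), not in dB.
L_total = 10·log₁₀(10^(61.8/10) + 10^(63.7/10) + 10^(61.9/10) + 10^(55.7/10)) = 10·log₁₀(5778000) = 67.6 dB SPL.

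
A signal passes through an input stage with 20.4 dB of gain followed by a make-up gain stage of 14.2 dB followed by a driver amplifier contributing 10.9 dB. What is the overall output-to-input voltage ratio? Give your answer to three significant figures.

188

Net gain = 20.4 + 14.2 + 10.9 = 45.5 dB.
Voltage ratio = 10^(45.5/20) = 188.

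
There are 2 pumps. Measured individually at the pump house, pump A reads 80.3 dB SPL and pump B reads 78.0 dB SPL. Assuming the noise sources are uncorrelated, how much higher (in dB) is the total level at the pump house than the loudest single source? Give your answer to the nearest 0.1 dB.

Incoherent sources sum as intensities:
L_total = 10·log₁₀(10^(80.3/10) + 10^(78.0/10)) = 82.31 dB SPL.
Excess over the loudest (80.3 dB): 82.31 − 80.3 = 2.0 dB.

2.0 dB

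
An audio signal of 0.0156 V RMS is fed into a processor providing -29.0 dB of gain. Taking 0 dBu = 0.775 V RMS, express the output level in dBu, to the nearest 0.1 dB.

-62.9 dBu

Input level: 20·log₁₀(0.0156/0.775) = -33.92 dBu.
Output: -33.92 − 29.0 = -62.9 dBu.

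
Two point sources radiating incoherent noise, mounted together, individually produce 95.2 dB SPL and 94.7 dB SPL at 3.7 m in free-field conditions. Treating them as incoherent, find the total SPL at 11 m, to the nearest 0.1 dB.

Combined at 3.7 m: 10·log₁₀(10^(95.2/10)+10^(94.7/10)) = 97.97 dB SPL.
Then apply −20·log₁₀(11/3.7) = -9.46 dB → 88.5 dB SPL.

88.5 dB SPL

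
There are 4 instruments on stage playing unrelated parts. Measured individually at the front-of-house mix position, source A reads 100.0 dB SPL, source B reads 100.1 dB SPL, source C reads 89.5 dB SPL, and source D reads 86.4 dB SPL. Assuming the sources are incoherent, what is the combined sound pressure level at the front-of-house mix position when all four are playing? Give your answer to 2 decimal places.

Uncorrelated sources add in intensity (power), not in dB.
L_total = 10·log₁₀(10^(100.0/10) + 10^(100.1/10) + 10^(89.5/10) + 10^(86.4/10)) = 10·log₁₀(21561000000) = 103.34 dB SPL.

103.34 dB SPL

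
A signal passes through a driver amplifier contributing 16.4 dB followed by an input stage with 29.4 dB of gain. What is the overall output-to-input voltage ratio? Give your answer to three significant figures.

Net gain = 16.4 + 29.4 = 45.8 dB.
Voltage ratio = 10^(45.8/20) = 195.

195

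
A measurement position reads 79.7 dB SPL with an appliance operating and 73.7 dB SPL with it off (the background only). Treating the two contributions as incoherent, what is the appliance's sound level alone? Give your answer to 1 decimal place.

Subtract intensities: L_src = 10·log₁₀(10^(L_total/10) − 10^(L_bg/10)).
L_src = 10·log₁₀(10^(79.7/10) − 10^(73.7/10)) = 10·log₁₀(69880000) = 78.4 dB SPL.

78.4 dB SPL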